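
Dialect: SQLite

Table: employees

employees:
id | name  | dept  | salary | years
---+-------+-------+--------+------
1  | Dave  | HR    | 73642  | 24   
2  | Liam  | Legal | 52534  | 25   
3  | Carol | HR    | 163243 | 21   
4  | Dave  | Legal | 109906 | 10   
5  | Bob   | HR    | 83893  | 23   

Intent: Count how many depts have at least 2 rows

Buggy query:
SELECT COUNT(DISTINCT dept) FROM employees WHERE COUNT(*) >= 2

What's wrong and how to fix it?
Bug: COUNT(*) cannot appear in WHERE; the per-group count doesn't exist yet

Fix: Use a subquery that GROUPs and filters with HAVING, then count its rows

Corrected query:
SELECT COUNT(*) FROM (SELECT dept FROM employees GROUP BY dept HAVING COUNT(*) >= 2)

Result:
COUNT(*)
--------
2       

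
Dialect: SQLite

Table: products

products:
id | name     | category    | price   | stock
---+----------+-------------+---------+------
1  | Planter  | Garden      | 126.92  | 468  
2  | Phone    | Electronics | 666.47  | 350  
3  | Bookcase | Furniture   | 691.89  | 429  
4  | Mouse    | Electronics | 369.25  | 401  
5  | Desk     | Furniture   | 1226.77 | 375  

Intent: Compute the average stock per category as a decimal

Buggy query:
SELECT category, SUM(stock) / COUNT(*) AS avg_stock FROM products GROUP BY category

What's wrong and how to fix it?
Bug: Both operands are integers, so '/' performs integer division and truncates

Fix: Multiply by 1.0 (or CAST to REAL) to force floating-point division

Corrected query:
SELECT category, SUM(stock) * 1.0 / COUNT(*) AS avg_stock FROM products GROUP BY category

Result:
category    | avg_stock
------------+----------
Electronics | 375.5    
Furniture   | 402      
Garden      | 468      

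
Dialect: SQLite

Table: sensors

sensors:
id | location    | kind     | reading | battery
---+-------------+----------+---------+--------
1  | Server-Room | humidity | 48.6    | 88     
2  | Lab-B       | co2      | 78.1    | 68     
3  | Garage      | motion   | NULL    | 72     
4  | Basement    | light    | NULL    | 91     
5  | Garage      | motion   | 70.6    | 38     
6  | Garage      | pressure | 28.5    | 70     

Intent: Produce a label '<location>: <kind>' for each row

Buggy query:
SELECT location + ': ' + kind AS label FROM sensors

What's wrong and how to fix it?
Bug: SQLite uses || for string concatenation; + coerces text to numbers (yielding 0)

Fix: Replace + with || to concatenate text

Corrected query:
SELECT location || ': ' || kind AS label FROM sensors

Result:
label                
---------------------
Server-Room: humidity
Lab-B: co2           
Garage: motion       
Basement: light      
Garage: motion       
Garage: pressure     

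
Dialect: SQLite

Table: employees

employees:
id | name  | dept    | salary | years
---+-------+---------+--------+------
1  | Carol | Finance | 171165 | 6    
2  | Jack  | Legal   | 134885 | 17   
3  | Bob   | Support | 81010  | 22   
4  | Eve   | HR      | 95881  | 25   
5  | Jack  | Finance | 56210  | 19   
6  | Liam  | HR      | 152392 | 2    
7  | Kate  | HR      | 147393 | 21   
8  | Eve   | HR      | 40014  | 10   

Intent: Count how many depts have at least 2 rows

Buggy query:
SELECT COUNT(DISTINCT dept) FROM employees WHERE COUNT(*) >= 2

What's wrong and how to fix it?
Bug: WHERE filters individual rows, not groups, so a group-level COUNT is invalid there

Fix: Use a subquery that GROUPs and filters with HAVING, then count its rows

Corrected query:
SELECT COUNT(*) FROM (SELECT dept FROM employees GROUP BY dept HAVING COUNT(*) >= 2)

Result:
COUNT(*)
--------
2       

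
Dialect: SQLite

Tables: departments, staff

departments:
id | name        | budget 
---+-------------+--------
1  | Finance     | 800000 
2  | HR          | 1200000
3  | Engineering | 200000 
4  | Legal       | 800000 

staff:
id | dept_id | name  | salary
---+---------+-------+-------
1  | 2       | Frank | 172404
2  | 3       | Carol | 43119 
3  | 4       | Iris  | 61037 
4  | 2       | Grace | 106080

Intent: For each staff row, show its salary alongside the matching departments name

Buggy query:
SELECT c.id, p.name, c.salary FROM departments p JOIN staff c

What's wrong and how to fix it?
Bug: JOIN with no ON clause produces a cartesian product; every staff row pairs with every departments row

Fix: Specify the join condition linking the foreign key to the parent id

Corrected query:
SELECT c.id, p.name, c.salary FROM departments p JOIN staff c ON c.dept_id = p.id

Result:
id | name        | salary
---+-------------+-------
1  | HR          | 172404
2  | Engineering | 43119 
3  | Legal       | 61037 
4  | HR          | 106080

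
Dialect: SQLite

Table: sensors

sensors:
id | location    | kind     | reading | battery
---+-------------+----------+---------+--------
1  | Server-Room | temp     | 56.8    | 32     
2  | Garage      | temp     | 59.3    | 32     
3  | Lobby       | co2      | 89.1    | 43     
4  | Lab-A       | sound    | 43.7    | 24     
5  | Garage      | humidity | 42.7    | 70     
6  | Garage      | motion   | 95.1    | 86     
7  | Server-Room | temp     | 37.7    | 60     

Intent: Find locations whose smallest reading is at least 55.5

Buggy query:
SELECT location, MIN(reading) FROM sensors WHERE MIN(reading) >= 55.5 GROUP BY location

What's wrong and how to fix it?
Bug: Aggregates like MIN are computed per group after WHERE runs

Fix: Replace WHERE with HAVING after the GROUP BY

Corrected query:
SELECT location, MIN(reading) FROM sensors GROUP BY location HAVING MIN(reading) >= 55.5

Result:
location | MIN(reading)
---------+-------------
Lobby    | 89.1        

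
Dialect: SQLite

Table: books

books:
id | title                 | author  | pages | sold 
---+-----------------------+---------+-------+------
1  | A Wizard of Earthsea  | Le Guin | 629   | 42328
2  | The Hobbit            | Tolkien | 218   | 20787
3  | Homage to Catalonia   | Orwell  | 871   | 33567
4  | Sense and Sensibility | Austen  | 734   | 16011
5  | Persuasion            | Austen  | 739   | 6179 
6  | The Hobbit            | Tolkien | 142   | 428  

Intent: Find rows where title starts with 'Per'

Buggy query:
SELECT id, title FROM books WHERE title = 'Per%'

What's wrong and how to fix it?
Bug: '=' compares the literal string including the % character; pattern matching needs LIKE

Fix: Replace '=' with LIKE so 'Per%' is treated as a pattern

Corrected query:
SELECT id, title FROM books WHERE title LIKE 'Per%'

Result:
id | title     
---+-----------
5  | Persuasion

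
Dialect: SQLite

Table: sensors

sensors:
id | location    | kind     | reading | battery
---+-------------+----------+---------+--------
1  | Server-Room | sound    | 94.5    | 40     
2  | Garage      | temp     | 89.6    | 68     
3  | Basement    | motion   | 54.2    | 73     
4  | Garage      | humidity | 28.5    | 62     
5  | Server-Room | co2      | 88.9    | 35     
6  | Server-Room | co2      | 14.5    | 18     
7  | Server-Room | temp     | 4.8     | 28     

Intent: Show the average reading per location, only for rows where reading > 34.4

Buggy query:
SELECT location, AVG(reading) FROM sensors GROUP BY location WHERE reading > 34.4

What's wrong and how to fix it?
Bug: Row-level WHERE must come before GROUP BY in the clause order

Fix: Place WHERE between FROM and GROUP BY

Corrected query:
SELECT location, AVG(reading) FROM sensors WHERE reading > 34.4 GROUP BY location

Result:
location    | AVG(reading)
------------+-------------
Basement    | 54.2        
Garage      | 89.6        
Server-Room | 91.7        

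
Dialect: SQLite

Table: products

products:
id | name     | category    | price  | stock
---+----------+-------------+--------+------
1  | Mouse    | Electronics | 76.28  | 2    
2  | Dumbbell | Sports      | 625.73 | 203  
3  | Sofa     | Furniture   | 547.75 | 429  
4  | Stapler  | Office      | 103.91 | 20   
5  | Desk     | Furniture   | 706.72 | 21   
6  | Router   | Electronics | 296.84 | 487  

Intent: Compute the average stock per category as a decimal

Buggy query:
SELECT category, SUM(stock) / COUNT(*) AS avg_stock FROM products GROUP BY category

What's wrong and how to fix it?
Bug: Both operands are integers, so '/' performs integer division and truncates

Fix: Cast one side to REAL so the division keeps the fractional part

Corrected query:
SELECT category, SUM(stock) * 1.0 / COUNT(*) AS avg_stock FROM products GROUP BY category

Result:
category    | avg_stock
------------+----------
Electronics | 244.5    
Furniture   | 225      
Office      | 20       
Sports      | 203      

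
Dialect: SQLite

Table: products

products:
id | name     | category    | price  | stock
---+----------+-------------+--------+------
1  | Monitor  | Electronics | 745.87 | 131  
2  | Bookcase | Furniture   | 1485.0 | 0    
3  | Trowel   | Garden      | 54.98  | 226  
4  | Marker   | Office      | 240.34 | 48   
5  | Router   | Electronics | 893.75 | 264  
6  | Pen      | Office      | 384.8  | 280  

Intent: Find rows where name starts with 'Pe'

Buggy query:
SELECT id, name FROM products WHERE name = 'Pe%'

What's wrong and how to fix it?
Bug: '=' compares the literal string including the % character; pattern matching needs LIKE

Fix: Replace '=' with LIKE so 'Pe%' is treated as a pattern

Corrected query:
SELECT id, name FROM products WHERE name LIKE 'Pe%'

Result:
id | name
---+-----
6  | Pen 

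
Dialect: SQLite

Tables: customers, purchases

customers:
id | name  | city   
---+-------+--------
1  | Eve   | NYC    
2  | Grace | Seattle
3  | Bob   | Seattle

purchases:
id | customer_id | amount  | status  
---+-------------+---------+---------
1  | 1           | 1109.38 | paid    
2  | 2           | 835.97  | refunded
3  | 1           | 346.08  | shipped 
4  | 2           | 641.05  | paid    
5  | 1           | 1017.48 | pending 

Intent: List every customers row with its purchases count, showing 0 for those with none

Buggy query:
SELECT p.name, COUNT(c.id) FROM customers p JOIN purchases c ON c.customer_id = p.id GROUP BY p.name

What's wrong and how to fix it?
Bug: INNER JOIN drops customers rows that have no matching purchases rows

Fix: Switch to LEFT JOIN to retain unmatched parent rows

Corrected query:
SELECT p.name, COUNT(c.id) FROM customers p LEFT JOIN purchases c ON c.customer_id = p.id GROUP BY p.name

Result:
name  | COUNT(c.id)
------+------------
Bob   | 0          
Eve   | 3          
Grace | 2          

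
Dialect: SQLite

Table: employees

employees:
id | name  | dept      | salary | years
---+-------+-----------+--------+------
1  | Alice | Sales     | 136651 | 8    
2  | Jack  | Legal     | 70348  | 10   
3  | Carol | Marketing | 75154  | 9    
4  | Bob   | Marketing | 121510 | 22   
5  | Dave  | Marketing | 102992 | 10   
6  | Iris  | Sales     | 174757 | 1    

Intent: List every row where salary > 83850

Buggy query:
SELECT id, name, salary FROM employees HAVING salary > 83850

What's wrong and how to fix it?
Bug: HAVING filters the output of aggregation, but this query has no GROUP BY and no aggregate functions, so SQLite rejects it (HAVING clause on a non-aggregate query); the condition here is per row

Fix: Use WHERE for row-level filtering

Corrected query:
SELECT id, name, salary FROM employees WHERE salary > 83850

Result:
id | name  | salary
---+-------+-------
1  | Alice | 136651
4  | Bob   | 121510
5  | Dave  | 102992
6  | Iris  | 174757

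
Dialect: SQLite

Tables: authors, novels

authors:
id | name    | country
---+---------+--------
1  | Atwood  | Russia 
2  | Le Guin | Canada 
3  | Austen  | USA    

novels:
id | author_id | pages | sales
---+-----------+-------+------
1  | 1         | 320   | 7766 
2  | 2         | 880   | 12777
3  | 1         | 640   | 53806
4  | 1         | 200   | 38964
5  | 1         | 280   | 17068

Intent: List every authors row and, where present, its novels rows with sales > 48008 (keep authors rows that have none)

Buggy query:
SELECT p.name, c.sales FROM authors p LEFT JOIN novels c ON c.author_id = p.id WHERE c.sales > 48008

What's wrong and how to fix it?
Bug: Filtering c.sales in WHERE discards the NULL rows produced by LEFT JOIN, turning it into an inner join

Fix: Put 'c.sales > 48008' in the JOIN's ON clause instead of WHERE

Corrected query:
SELECT p.name, c.sales FROM authors p LEFT JOIN novels c ON c.author_id = p.id AND c.sales > 48008

Result:
name    | sales
--------+------
Atwood  | 53806
Le Guin | NULL 
Austen  | NULL 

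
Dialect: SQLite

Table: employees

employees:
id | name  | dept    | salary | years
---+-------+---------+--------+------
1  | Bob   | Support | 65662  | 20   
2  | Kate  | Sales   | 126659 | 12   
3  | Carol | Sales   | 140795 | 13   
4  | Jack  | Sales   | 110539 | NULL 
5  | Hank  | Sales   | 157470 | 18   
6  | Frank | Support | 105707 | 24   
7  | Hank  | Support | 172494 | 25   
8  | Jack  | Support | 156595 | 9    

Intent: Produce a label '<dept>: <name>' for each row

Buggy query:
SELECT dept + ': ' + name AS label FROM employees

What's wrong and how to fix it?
Bug: SQLite uses || for string concatenation; + coerces text to numbers (yielding 0)

Fix: Use the || operator for string concatenation

Corrected query:
SELECT dept || ': ' || name AS label FROM employees

Result:
label         
--------------
Support: Bob  
Sales: Kate   
Sales: Carol  
Sales: Jack   
Sales: Hank   
Support: Frank
Support: Hank 
Support: Jack 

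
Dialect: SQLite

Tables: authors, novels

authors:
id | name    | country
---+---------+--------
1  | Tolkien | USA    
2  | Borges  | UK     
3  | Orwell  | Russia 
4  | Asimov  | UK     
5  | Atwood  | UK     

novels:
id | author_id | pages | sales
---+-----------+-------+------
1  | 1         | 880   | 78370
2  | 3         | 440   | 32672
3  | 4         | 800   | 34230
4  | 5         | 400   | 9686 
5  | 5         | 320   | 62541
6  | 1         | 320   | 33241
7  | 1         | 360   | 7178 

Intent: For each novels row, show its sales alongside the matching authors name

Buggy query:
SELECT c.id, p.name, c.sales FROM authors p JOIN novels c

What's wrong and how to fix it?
Bug: JOIN with no ON clause produces a cartesian product; every novels row pairs with every authors row

Fix: Specify the join condition linking the foreign key to the parent id

Corrected query:
SELECT c.id, p.name, c.sales FROM authors p JOIN novels c ON c.author_id = p.id

Result:
id | name    | sales
---+---------+------
1  | Tolkien | 78370
2  | Orwell  | 32672
3  | Asimov  | 34230
4  | Atwood  | 9686 
5  | Atwood  | 62541
6  | Tolkien | 33241
7  | Tolkien | 7178 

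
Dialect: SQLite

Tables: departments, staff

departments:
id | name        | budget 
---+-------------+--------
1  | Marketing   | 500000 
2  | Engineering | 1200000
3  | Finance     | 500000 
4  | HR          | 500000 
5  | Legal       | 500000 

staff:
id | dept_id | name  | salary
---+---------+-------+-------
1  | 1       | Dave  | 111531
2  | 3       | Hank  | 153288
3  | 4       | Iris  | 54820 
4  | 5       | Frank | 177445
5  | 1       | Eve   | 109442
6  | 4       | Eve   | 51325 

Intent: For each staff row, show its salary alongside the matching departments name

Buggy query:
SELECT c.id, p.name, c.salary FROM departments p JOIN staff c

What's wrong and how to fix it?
Bug: Missing join condition: each staff row is matched to all departments rows instead of just its own

Fix: Specify the join condition linking the foreign key to the parent id

Corrected query:
SELECT c.id, p.name, c.salary FROM departments p JOIN staff c ON c.dept_id = p.id

Result:
id | name      | salary
---+-----------+-------
1  | Marketing | 111531
2  | Finance   | 153288
3  | HR        | 54820 
4  | Legal     | 177445
5  | Marketing | 109442
6  | HR        | 51325 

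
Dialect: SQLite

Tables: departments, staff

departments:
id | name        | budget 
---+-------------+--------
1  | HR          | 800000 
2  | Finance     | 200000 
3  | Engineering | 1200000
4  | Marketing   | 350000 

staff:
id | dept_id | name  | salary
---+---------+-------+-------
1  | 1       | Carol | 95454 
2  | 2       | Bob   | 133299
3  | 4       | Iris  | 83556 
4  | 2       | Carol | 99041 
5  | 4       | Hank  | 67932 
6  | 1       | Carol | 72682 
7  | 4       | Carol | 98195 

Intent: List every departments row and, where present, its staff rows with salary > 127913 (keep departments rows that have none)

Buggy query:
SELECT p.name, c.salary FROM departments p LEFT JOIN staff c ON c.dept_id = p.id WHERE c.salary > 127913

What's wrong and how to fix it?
Bug: Filtering c.salary in WHERE discards the NULL rows produced by LEFT JOIN, turning it into an inner join

Fix: Move the right-table condition into the ON clause so unmatched parents are kept

Corrected query:
SELECT p.name, c.salary FROM departments p LEFT JOIN staff c ON c.dept_id = p.id AND c.salary > 127913

Result:
name        | salary
------------+-------
HR          | NULL  
Finance     | 133299
Engineering | NULL  
Marketing   | NULL  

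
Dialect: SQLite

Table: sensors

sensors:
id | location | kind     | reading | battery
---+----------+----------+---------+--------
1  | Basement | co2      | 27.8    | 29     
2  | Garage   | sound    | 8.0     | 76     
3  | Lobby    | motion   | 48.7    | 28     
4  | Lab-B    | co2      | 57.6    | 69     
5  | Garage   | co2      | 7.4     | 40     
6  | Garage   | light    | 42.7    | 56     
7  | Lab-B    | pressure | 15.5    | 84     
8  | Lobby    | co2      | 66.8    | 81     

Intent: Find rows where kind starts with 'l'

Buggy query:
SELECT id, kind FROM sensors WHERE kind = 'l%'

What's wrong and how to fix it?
Bug: '=' compares the literal string including the % character; pattern matching needs LIKE

Fix: Replace '=' with LIKE so 'l%' is treated as a pattern

Corrected query:
SELECT id, kind FROM sensors WHERE kind LIKE 'l%'

Result:
id | kind 
---+------
6  | light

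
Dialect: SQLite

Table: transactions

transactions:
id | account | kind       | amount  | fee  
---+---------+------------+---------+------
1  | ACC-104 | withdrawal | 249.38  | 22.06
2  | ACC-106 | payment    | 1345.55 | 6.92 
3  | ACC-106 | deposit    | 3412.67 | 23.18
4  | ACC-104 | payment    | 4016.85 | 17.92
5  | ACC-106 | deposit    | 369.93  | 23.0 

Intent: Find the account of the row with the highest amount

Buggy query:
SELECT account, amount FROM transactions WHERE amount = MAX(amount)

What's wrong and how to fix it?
Bug: WHERE is evaluated per row; an aggregate over the whole table isn't defined there

Fix: Wrap MAX in a scalar subquery so WHERE compares against a single value

Corrected query:
SELECT account, amount FROM transactions WHERE amount = (SELECT MAX(amount) FROM transactions)

Result:
account | amount 
--------+--------
ACC-104 | 4016.85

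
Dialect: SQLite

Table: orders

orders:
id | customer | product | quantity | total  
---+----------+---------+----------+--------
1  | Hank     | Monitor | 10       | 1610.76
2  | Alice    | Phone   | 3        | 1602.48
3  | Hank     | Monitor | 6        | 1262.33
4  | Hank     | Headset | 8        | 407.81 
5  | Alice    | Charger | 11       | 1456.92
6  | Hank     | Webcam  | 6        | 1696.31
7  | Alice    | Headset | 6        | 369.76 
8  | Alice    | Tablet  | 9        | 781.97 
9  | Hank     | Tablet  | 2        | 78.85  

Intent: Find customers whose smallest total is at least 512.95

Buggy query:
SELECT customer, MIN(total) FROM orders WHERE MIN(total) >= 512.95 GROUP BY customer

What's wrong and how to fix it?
Bug: MIN() in WHERE is a misuse of aggregate

Fix: Use HAVING for the per-group MIN condition

Corrected query:
SELECT customer, MIN(total) FROM orders GROUP BY customer HAVING MIN(total) >= 512.95

Result:
(no rows)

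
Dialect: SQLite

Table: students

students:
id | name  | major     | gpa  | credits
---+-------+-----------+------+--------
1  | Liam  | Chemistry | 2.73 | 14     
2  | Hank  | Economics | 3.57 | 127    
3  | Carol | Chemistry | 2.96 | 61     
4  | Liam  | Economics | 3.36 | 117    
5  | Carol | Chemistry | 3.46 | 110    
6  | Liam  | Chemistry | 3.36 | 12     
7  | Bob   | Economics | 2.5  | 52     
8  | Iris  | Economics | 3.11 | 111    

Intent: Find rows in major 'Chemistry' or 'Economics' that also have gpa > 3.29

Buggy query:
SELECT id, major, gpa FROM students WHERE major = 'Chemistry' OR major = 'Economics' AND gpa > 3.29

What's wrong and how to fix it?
Bug: AND binds tighter than OR, so this parses as major = 'Chemistry' OR (major = 'Economics' AND gpa > 3.29)

Fix: Add parentheses around the OR so the AND applies to both alternatives

Corrected query:
SELECT id, major, gpa FROM students WHERE (major = 'Chemistry' OR major = 'Economics') AND gpa > 3.29

Result:
id | major     | gpa 
---+-----------+-----
2  | Economics | 3.57
4  | Economics | 3.36
5  | Chemistry | 3.46
6  | Chemistry | 3.36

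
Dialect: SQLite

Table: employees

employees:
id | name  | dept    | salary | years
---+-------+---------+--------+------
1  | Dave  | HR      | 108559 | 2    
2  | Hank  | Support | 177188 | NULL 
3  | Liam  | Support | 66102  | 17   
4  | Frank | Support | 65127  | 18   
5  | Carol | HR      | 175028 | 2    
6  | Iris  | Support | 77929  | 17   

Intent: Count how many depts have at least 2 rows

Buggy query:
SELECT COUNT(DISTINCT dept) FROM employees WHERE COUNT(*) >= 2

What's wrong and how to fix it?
Bug: COUNT(*) cannot appear in WHERE; the per-group count doesn't exist yet

Fix: Use a subquery that GROUPs and filters with HAVING, then count its rows

Corrected query:
SELECT COUNT(*) FROM (SELECT dept FROM employees GROUP BY dept HAVING COUNT(*) >= 2)

Result:
COUNT(*)
--------
2       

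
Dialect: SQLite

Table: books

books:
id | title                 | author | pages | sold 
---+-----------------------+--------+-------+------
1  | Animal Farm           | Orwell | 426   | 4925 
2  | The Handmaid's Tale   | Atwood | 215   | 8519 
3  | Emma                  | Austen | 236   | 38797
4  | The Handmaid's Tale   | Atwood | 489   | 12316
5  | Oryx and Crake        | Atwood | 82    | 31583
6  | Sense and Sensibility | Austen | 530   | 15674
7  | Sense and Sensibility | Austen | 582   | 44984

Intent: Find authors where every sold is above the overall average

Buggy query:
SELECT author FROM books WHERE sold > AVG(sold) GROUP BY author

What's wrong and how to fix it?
Bug: WHERE evaluates per row before aggregation, so AVG() is unavailable

Fix: Compute the overall average in a scalar subquery and compare each group's MIN against it in HAVING

Corrected query:
SELECT author FROM books GROUP BY author HAVING MIN(sold) > (SELECT AVG(sold) FROM books)

Result:
(no rows)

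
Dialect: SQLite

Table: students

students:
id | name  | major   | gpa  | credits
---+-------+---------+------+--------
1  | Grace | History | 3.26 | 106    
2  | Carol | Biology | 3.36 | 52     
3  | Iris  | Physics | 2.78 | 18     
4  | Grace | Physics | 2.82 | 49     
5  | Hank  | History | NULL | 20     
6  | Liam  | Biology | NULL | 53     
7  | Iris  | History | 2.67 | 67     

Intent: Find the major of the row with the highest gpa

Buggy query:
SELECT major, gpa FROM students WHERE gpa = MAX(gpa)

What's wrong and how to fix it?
Bug: WHERE is evaluated per row; an aggregate over the whole table isn't defined there

Fix: Wrap MAX in a scalar subquery so WHERE compares against a single value

Corrected query:
SELECT major, gpa FROM students WHERE gpa = (SELECT MAX(gpa) FROM students)

Result:
major   | gpa 
--------+-----
Biology | 3.36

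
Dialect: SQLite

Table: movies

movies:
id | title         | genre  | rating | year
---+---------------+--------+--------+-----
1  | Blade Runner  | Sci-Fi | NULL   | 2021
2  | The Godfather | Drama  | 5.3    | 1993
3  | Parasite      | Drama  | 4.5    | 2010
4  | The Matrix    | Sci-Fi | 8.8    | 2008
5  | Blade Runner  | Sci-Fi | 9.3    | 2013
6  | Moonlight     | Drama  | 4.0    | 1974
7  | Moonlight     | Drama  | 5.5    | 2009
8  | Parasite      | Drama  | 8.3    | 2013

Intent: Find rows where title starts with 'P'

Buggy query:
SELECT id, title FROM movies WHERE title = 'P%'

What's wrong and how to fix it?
Bug: '=' compares the literal string including the % character; pattern matching needs LIKE

Fix: Use LIKE for wildcard pattern matching

Corrected query:
SELECT id, title FROM movies WHERE title LIKE 'P%'

Result:
id | title   
---+---------
3  | Parasite
8  | Parasite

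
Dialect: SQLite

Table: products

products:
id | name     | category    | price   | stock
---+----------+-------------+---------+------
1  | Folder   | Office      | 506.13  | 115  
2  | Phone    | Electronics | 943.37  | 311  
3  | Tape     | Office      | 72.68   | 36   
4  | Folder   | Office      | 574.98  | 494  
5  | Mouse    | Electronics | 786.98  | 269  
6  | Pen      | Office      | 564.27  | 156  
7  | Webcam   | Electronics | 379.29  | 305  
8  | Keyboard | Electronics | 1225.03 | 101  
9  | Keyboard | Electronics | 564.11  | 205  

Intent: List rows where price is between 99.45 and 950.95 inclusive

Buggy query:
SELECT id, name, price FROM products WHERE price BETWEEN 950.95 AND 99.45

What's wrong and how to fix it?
Bug: The bounds are reversed; BETWEEN a AND b requires a <= b to match anything

Fix: Write BETWEEN 99.45 AND 950.95

Corrected query:
SELECT id, name, price FROM products WHERE price BETWEEN 99.45 AND 950.95

Result:
id | name     | price 
---+----------+-------
1  | Folder   | 506.13
2  | Phone    | 943.37
4  | Folder   | 574.98
5  | Mouse    | 786.98
6  | Pen      | 564.27
7  | Webcam   | 379.29
9  | Keyboard | 564.11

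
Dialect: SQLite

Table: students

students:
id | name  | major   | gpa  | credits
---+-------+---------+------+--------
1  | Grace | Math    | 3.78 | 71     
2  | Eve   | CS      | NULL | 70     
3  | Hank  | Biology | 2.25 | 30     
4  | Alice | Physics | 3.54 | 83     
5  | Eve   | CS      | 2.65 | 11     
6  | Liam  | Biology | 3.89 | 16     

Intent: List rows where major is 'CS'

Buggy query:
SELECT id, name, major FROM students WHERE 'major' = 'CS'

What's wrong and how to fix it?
Bug: 'major' in single quotes is a string literal, not the column; the comparison is literal-vs-literal and never true

Fix: Reference the column as major without single quotes

Corrected query:
SELECT id, name, major FROM students WHERE major = 'CS'

Result:
id | name | major
---+------+------
2  | Eve  | CS   
5  | Eve  | CS   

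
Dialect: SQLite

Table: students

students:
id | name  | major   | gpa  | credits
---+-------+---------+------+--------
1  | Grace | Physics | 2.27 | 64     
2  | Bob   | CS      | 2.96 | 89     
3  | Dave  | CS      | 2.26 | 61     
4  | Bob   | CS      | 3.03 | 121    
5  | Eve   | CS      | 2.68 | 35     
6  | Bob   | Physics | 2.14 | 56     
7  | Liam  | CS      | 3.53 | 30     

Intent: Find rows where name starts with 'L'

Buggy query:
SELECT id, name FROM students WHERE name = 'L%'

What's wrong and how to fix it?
Bug: '=' compares the literal string including the % character; pattern matching needs LIKE

Fix: Use LIKE for wildcard pattern matching

Corrected query:
SELECT id, name FROM students WHERE name LIKE 'L%'

Result:
id | name
---+-----
7  | Liam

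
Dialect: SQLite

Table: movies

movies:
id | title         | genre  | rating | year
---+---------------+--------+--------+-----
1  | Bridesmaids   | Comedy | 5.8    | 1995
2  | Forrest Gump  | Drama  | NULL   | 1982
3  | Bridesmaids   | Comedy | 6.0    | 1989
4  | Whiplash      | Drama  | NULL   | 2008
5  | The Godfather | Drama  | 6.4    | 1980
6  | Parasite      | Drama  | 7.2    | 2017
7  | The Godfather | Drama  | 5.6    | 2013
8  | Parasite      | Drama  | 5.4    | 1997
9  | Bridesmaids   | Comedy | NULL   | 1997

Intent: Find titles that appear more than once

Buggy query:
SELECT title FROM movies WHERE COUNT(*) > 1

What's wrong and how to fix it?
Bug: WHERE can't reference COUNT(*); aggregates are computed after WHERE

Fix: GROUP BY title, then filter groups with HAVING COUNT(*) > 1

Corrected query:
SELECT title FROM movies GROUP BY title HAVING COUNT(*) > 1

Result:
title        
-------------
Bridesmaids  
Parasite     
The Godfather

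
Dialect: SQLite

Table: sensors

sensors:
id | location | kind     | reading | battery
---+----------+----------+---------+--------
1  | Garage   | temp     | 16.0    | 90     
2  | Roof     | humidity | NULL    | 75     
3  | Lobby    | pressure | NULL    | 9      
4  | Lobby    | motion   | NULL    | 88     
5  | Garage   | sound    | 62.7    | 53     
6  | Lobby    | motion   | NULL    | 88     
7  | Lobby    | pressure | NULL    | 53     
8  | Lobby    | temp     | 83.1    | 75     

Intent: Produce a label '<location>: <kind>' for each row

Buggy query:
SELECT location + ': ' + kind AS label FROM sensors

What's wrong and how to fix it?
Bug: SQLite uses || for string concatenation; + coerces text to numbers (yielding 0)

Fix: Replace + with || to concatenate text

Corrected query:
SELECT location || ': ' || kind AS label FROM sensors

Result:
label          
---------------
Garage: temp   
Roof: humidity 
Lobby: pressure
Lobby: motion  
Garage: sound  
Lobby: motion  
Lobby: pressure
Lobby: temp    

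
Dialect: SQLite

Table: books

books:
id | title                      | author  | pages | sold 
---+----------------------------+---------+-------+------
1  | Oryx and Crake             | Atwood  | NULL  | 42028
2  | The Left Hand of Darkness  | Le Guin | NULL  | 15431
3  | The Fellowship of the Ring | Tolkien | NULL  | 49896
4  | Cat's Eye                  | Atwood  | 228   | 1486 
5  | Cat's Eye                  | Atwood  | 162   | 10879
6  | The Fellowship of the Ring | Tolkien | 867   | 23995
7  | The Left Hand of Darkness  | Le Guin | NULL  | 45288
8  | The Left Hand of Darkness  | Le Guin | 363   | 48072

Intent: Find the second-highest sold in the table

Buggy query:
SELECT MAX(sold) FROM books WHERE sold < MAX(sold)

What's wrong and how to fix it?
Bug: MAX(sold) on the right of the comparison is an aggregate-in-WHERE error

Fix: Compute the overall MAX in a subquery, then take MAX of rows below it

Corrected query:
SELECT MAX(sold) FROM books WHERE sold < (SELECT MAX(sold) FROM books)

Result:
MAX(sold)
---------
48072    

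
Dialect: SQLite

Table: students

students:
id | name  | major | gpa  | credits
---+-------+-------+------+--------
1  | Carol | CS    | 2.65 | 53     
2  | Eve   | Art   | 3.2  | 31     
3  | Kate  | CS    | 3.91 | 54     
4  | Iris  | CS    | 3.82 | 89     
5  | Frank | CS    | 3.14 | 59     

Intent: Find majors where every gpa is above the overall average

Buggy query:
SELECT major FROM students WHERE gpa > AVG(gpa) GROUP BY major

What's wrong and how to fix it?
Bug: AVG() is an aggregate; it can't sit directly in WHERE

Fix: Use a subquery for AVG and a HAVING MIN(...) filter so the condition holds for every row in the group

Corrected query:
SELECT major FROM students GROUP BY major HAVING MIN(gpa) > (SELECT AVG(gpa) FROM students)

Result:
(no rows)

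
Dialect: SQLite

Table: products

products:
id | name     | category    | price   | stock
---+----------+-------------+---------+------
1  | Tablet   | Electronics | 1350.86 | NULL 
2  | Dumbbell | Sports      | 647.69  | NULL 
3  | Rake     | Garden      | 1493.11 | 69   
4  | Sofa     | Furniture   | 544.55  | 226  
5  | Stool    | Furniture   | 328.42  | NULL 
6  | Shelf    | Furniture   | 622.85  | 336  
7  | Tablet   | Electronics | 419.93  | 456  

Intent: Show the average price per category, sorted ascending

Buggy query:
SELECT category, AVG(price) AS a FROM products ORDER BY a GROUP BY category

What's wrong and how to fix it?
Bug: GROUP BY must precede ORDER BY

Fix: Reorder: SELECT … FROM … GROUP BY … ORDER BY …

Corrected query:
SELECT category, AVG(price) AS a FROM products GROUP BY category ORDER BY a

Result:
category    | a         
------------+-----------
Furniture   | 498.606667
Sports      | 647.69    
Electronics | 885.395   
Garden      | 1493.11   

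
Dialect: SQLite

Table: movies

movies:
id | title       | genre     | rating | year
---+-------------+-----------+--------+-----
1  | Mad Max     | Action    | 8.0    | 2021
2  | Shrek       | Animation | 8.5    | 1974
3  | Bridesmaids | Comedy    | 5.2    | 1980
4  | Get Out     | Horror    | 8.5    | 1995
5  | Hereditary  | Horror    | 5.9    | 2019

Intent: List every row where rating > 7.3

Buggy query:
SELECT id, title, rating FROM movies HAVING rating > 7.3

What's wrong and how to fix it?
Bug: HAVING filters the output of aggregation, but this query has no GROUP BY and no aggregate functions, so SQLite rejects it (HAVING clause on a non-aggregate query); the condition here is per row

Fix: Use WHERE for row-level filtering

Corrected query:
SELECT id, title, rating FROM movies WHERE rating > 7.3

Result:
id | title   | rating
---+---------+-------
1  | Mad Max | 8     
2  | Shrek   | 8.5   
4  | Get Out | 8.5   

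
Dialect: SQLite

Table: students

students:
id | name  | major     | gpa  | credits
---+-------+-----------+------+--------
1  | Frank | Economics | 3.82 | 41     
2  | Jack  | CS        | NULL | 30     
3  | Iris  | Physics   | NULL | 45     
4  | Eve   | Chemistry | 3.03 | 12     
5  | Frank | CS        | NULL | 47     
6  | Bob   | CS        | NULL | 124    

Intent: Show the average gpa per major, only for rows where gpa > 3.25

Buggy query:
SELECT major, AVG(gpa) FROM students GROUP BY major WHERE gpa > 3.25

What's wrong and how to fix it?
Bug: WHERE cannot follow GROUP BY

Fix: Place WHERE between FROM and GROUP BY

Corrected query:
SELECT major, AVG(gpa) FROM students WHERE gpa > 3.25 GROUP BY major

Result:
major     | AVG(gpa)
----------+---------
Economics | 3.82    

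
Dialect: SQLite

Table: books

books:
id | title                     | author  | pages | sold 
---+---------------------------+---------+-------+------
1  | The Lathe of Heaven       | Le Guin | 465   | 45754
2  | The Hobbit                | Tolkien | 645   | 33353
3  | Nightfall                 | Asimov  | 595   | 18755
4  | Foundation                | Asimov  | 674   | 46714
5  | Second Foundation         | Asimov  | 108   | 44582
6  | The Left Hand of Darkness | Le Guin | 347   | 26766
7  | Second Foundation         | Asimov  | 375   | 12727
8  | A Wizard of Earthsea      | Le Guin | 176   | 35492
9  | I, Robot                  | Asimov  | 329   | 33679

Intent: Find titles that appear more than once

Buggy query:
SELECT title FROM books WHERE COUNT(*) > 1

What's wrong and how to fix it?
Bug: COUNT(*) is an aggregate and cannot be used in WHERE

Fix: Group first, then use HAVING for the count condition

Corrected query:
SELECT title FROM books GROUP BY title HAVING COUNT(*) > 1

Result:
title            
-----------------
Second Foundation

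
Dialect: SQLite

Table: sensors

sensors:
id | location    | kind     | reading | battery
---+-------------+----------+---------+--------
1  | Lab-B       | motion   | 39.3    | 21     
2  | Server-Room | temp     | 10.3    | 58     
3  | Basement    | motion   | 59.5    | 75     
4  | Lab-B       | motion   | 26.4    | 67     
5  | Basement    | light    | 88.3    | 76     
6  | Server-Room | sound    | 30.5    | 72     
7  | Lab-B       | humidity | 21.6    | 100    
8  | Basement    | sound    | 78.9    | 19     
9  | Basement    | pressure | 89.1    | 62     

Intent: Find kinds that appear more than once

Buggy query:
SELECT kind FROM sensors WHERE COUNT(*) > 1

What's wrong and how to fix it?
Bug: WHERE can't reference COUNT(*); aggregates are computed after WHERE

Fix: Group first, then use HAVING for the count condition

Corrected query:
SELECT kind FROM sensors GROUP BY kind HAVING COUNT(*) > 1

Result:
kind  
------
motion
sound 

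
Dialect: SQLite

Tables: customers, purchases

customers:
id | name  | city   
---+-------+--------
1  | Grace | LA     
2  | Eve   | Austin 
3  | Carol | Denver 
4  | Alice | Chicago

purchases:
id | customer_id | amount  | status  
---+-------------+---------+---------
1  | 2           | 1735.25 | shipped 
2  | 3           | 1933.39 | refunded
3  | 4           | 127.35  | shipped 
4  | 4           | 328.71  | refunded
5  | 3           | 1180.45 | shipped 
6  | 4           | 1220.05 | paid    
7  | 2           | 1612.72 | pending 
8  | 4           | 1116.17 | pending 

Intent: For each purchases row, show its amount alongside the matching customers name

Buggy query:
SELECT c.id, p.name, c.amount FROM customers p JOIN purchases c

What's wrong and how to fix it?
Bug: JOIN with no ON clause produces a cartesian product; every purchases row pairs with every customers row

Fix: Add ON c.customer_id = p.id to the JOIN

Corrected query:
SELECT c.id, p.name, c.amount FROM customers p JOIN purchases c ON c.customer_id = p.id

Result:
id | name  | amount 
---+-------+--------
1  | Eve   | 1735.25
2  | Carol | 1933.39
3  | Alice | 127.35 
4  | Alice | 328.71 
5  | Carol | 1180.45
6  | Alice | 1220.05
7  | Eve   | 1612.72
8  | Alice | 1116.17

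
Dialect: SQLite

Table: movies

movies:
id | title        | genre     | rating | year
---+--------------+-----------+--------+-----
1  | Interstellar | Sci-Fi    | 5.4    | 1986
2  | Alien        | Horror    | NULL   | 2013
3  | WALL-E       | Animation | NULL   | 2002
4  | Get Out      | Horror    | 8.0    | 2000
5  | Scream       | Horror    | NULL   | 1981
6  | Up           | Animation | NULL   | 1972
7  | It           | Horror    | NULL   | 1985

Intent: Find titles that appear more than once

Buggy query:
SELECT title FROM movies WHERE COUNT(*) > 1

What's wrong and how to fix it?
Bug: WHERE can't reference COUNT(*); aggregates are computed after WHERE

Fix: GROUP BY title, then filter groups with HAVING COUNT(*) > 1

Corrected query:
SELECT title FROM movies GROUP BY title HAVING COUNT(*) > 1

Result:
(no rows)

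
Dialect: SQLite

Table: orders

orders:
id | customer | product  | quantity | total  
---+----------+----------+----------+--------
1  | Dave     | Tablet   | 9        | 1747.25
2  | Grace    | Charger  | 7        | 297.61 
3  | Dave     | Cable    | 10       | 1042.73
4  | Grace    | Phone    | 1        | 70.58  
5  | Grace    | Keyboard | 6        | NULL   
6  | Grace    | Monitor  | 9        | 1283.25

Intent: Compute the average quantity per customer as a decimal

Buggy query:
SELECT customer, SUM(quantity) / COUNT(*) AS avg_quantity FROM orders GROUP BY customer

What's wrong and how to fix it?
Bug: Both operands are integers, so '/' performs integer division and truncates

Fix: Cast one side to REAL so the division keeps the fractional part

Corrected query:
SELECT customer, SUM(quantity) * 1.0 / COUNT(*) AS avg_quantity FROM orders GROUP BY customer

Result:
customer | avg_quantity
---------+-------------
Dave     | 9.5         
Grace    | 5.75        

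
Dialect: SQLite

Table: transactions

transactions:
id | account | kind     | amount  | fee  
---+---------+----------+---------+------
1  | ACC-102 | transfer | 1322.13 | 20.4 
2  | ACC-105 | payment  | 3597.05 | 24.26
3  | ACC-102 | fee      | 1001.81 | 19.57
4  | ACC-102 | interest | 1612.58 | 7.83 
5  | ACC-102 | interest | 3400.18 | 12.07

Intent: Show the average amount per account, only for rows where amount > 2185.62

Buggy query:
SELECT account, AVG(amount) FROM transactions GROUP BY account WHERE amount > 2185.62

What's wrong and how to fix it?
Bug: WHERE cannot follow GROUP BY

Fix: Move the WHERE clause before GROUP BY

Corrected query:
SELECT account, AVG(amount) FROM transactions WHERE amount > 2185.62 GROUP BY account

Result:
account | AVG(amount)
--------+------------
ACC-102 | 3400.18    
ACC-105 | 3597.05    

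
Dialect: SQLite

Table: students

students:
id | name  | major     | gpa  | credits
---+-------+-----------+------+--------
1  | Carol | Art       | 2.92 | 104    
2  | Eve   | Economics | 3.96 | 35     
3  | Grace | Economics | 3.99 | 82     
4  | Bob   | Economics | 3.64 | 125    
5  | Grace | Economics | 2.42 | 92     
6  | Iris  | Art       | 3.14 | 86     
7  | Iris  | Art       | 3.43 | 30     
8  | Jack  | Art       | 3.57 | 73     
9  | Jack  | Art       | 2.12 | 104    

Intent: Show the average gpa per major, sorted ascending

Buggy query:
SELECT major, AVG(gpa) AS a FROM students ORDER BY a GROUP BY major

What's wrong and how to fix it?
Bug: ORDER BY appears before GROUP BY; SQL clause order requires GROUP BY first

Fix: Reorder: SELECT … FROM … GROUP BY … ORDER BY …

Corrected query:
SELECT major, AVG(gpa) AS a FROM students GROUP BY major ORDER BY a

Result:
major     | a     
----------+-------
Art       | 3.036 
Economics | 3.5025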